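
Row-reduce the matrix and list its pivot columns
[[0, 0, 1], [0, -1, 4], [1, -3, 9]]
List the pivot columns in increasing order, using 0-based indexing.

0, 1, 2

Swap R1 and R3.
Multiply R2 by -1.
Add 4 times R3 to R2.
Subtract 9 times R3 from R1.
Add 3 times R2 to R1.
Pivot columns are the columns containing a leading 1.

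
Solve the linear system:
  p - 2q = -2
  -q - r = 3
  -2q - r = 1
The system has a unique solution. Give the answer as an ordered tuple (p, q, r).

(2, 2, -5)

Form the augmented matrix and row-reduce:
  [ 1  -2   0  |  -2 ]
  [ 0  -1  -1  |   3 ]
  [ 0  -2  -1  |   1 ]
ρ2 → -1·ρ2
ρ3 → ρ3 + 2·ρ2
ρ2 → ρ2 − ρ3
ρ1 → ρ1 + 2·ρ2
Reading off the last column: p = 2, q = 2, r = -5.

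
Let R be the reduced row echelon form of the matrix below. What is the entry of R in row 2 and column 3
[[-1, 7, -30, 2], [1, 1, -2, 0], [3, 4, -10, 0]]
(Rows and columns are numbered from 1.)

-4

ρ1 := -1·ρ1
ρ2 := ρ2 − ρ1
ρ3 := ρ3 − 3·ρ1
ρ2 := 1/8·ρ2
ρ3 := ρ3 − 25·ρ2
ρ3 := -4·ρ3
ρ2 := ρ2 − 1/4·ρ3
ρ1 := ρ1 + 2·ρ3
ρ1 := ρ1 + 7·ρ2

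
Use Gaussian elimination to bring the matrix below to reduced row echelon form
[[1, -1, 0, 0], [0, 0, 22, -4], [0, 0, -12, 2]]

[[1, -1, 0, 0], [0, 0, 1, 0], [0, 0, 0, 1]]

R2 := 1/22·R2
R3 := R3 + 12·R2
R3 := -11/2·R3
R2 := R2 + 2/11·R3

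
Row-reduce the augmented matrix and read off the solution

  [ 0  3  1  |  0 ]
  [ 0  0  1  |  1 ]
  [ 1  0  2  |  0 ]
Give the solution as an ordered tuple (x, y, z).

R1 <=> R3
R2 <=> R3
R2 → 1/3·R2
R2 → R2 − 1/3·R3
R1 → R1 − 2·R3
Reading off the last column: x = -2, y = -1/3, z = 1.

(-2, -1/3, 1)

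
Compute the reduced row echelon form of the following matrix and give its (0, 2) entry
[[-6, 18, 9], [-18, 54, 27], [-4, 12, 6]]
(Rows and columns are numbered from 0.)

-3/2

R1 → -1/6·R1
  [   1  -3  -3/2 ]
  [ -18  54    27 ]
  [  -4  12     6 ]
R2 → R2 + 18·R1
  [  1  -3  -3/2 ]
  [  0   0     0 ]
  [ -4  12     6 ]
R3 → R3 + 4·R1
  [ 1  -3  -3/2 ]
  [ 0   0     0 ]
  [ 0   0     0 ]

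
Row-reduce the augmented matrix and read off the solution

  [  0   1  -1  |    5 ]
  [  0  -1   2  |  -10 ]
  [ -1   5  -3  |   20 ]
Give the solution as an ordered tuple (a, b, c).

Swap R1 and R3.
  [ -1   5  -3  |   20 ]
  [  0  -1   2  |  -10 ]
  [  0   1  -1  |    5 ]
Multiply R1 by -1.
  [ 1  -5   3  |  -20 ]
  [ 0  -1   2  |  -10 ]
  [ 0   1  -1  |    5 ]
Multiply R2 by -1.
  [ 1  -5   3  |  -20 ]
  [ 0   1  -2  |   10 ]
  [ 0   1  -1  |    5 ]
Subtract R2 from R3.
  [ 1  -5   3  |  -20 ]
  [ 0   1  -2  |   10 ]
  [ 0   0   1  |   -5 ]
Add 2 times R3 to R2.
  [ 1  -5  3  |  -20 ]
  [ 0   1  0  |    0 ]
  [ 0   0  1  |   -5 ]
Subtract 3 times R3 from R1.
  [ 1  -5  0  |  -5 ]
  [ 0   1  0  |   0 ]
  [ 0   0  1  |  -5 ]
Add 5 times R2 to R1.
  [ 1  0  0  |  -5 ]
  [ 0  1  0  |   0 ]
  [ 0  0  1  |  -5 ]
Reading off the last column: a = -5, b = 0, c = -5.

(-5, 0, -5)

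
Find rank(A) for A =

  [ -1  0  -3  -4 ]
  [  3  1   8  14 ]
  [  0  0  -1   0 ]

rank = 3

ρ1 := -1·ρ1
  [ 1  0   3   4 ]
  [ 3  1   8  14 ]
  [ 0  0  -1   0 ]
ρ2 := ρ2 − 3·ρ1
  [ 1  0   3  4 ]
  [ 0  1  -1  2 ]
  [ 0  0  -1  0 ]
ρ3 := -1·ρ3
  [ 1  0   3  4 ]
  [ 0  1  -1  2 ]
  [ 0  0   1  0 ]
ρ2 := ρ2 + ρ3
  [ 1  0  3  4 ]
  [ 0  1  0  2 ]
  [ 0  0  1  0 ]
ρ1 := ρ1 − 3·ρ3
  [ 1  0  0  4 ]
  [ 0  1  0  2 ]
  [ 0  0  1  0 ]
The reduced form has 3 nonzero rows.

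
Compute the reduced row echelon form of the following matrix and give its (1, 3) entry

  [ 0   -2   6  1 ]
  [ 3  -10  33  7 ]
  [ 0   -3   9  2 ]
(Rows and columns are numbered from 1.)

1

Swap ρ1 and ρ2.
  [ 3  -10  33  7 ]
  [ 0   -2   6  1 ]
  [ 0   -3   9  2 ]
Multiply ρ1 by 1/3.
  [ 1  -10/3  11  7/3 ]
  [ 0     -2   6    1 ]
  [ 0     -3   9    2 ]
Multiply ρ2 by -1/2.
  [ 1  -10/3  11   7/3 ]
  [ 0      1  -3  -1/2 ]
  [ 0     -3   9     2 ]
Add 3 times ρ2 to ρ3.
  [ 1  -10/3  11   7/3 ]
  [ 0      1  -3  -1/2 ]
  [ 0      0   0   1/2 ]
Multiply ρ3 by 2.
  [ 1  -10/3  11   7/3 ]
  [ 0      1  -3  -1/2 ]
  [ 0      0   0     1 ]
Add 1/2 times ρ3 to ρ2.
  [ 1  -10/3  11  7/3 ]
  [ 0      1  -3    0 ]
  [ 0      0   0    1 ]
Subtract 7/3 times ρ3 from ρ1.
  [ 1  -10/3  11  0 ]
  [ 0      1  -3  0 ]
  [ 0      0   0  1 ]
Add 10/3 times ρ2 to ρ1.
  [ 1  0   1  0 ]
  [ 0  1  -3  0 ]
  [ 0  0   0  1 ]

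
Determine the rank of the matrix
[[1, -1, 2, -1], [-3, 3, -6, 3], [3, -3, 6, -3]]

R2 := R2 + 3·R1
  [ 1  -1  2  -1 ]
  [ 0   0  0   0 ]
  [ 3  -3  6  -3 ]
R3 := R3 − 3·R1
  [ 1  -1  2  -1 ]
  [ 0   0  0   0 ]
  [ 0   0  0   0 ]
The reduced form has 1 nonzero row.

rank = 1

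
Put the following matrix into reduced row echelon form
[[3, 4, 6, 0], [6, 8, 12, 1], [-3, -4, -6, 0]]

[[1, 4/3, 2, 0], [0, 0, 0, 1], [0, 0, 0, 0]]

R1 ← 1/3·R1
  [  1  4/3   2  0 ]
  [  6    8  12  1 ]
  [ -3   -4  -6  0 ]
R2 ← R2 − 6·R1
  [  1  4/3   2  0 ]
  [  0    0   0  1 ]
  [ -3   -4  -6  0 ]
R3 ← R3 + 3·R1
  [ 1  4/3  2  0 ]
  [ 0    0  0  1 ]
  [ 0    0  0  0 ]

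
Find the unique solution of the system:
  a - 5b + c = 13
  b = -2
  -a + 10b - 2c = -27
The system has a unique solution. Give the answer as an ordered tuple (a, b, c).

Form the augmented matrix and row-reduce:
  [  1  -5   1  |   13 ]
  [  0   1   0  |   -2 ]
  [ -1  10  -2  |  -27 ]
ρ3 ← ρ3 + ρ1
  [ 1  -5   1  |   13 ]
  [ 0   1   0  |   -2 ]
  [ 0   5  -1  |  -14 ]
ρ3 ← ρ3 − 5·ρ2
  [ 1  -5   1  |  13 ]
  [ 0   1   0  |  -2 ]
  [ 0   0  -1  |  -4 ]
ρ3 ← -1·ρ3
  [ 1  -5  1  |  13 ]
  [ 0   1  0  |  -2 ]
  [ 0   0  1  |   4 ]
ρ1 ← ρ1 − ρ3
  [ 1  -5  0  |   9 ]
  [ 0   1  0  |  -2 ]
  [ 0   0  1  |   4 ]
ρ1 ← ρ1 + 5·ρ2
  [ 1  0  0  |  -1 ]
  [ 0  1  0  |  -2 ]
  [ 0  0  1  |   4 ]
Reading off the last column: a = -1, b = -2, c = 4.

(-1, -2, 4)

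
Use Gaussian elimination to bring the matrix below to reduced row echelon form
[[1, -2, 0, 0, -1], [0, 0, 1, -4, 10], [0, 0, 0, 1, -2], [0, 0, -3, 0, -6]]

[[1, -2, 0, 0, -1], [0, 0, 1, 0, 2], [0, 0, 0, 1, -2], [0, 0, 0, 0, 0]]

ρ4 → ρ4 + 3·ρ2
  [ 1  -2  0    0  -1 ]
  [ 0   0  1   -4  10 ]
  [ 0   0  0    1  -2 ]
  [ 0   0  0  -12  24 ]
ρ4 → ρ4 + 12·ρ3
  [ 1  -2  0   0  -1 ]
  [ 0   0  1  -4  10 ]
  [ 0   0  0   1  -2 ]
  [ 0   0  0   0   0 ]
ρ2 → ρ2 + 4·ρ3
  [ 1  -2  0  0  -1 ]
  [ 0   0  1  0   2 ]
  [ 0   0  0  1  -2 ]
  [ 0   0  0  0   0 ]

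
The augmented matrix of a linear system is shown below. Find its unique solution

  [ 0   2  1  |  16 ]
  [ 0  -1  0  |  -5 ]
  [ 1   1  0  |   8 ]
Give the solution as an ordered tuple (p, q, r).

Swap ρ1 and ρ3.
Multiply ρ2 by -1.
Subtract 2 times ρ2 from ρ3.
Subtract ρ2 from ρ1.
Reading off the last column: p = 3, q = 5, r = 6.

(3, 5, 6)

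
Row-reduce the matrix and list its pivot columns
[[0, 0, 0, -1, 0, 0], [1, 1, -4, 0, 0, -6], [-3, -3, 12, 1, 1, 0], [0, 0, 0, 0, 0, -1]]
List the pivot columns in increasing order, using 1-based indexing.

1, 4, 5, 6

R1 ↔ R2
R3 -> R3 + 3·R1
R2 -> -1·R2
R3 -> R3 − R2
R4 -> -1·R4
R3 -> R3 + 18·R4
R1 -> R1 + 6·R4
Pivot columns are the columns containing a leading 1.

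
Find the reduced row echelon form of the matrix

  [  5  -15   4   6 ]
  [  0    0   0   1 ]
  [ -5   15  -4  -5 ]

[[1, -3, 4/5, 0], [0, 0, 0, 1], [0, 0, 0, 0]]

R1 ← 1/5·R1
  [  1  -3  4/5  6/5 ]
  [  0   0    0    1 ]
  [ -5  15   -4   -5 ]
R3 ← R3 + 5·R1
  [ 1  -3  4/5  6/5 ]
  [ 0   0    0    1 ]
  [ 0   0    0    1 ]
R3 ← R3 − R2
  [ 1  -3  4/5  6/5 ]
  [ 0   0    0    1 ]
  [ 0   0    0    0 ]
R1 ← R1 − 6/5·R2
  [ 1  -3  4/5  0 ]
  [ 0   0    0  1 ]
  [ 0   0    0  0 ]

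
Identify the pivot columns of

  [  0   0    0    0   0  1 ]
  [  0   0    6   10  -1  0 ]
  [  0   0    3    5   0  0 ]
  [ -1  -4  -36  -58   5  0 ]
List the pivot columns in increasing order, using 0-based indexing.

R1 ↔ R4
  [ -1  -4  -36  -58   5  0 ]
  [  0   0    6   10  -1  0 ]
  [  0   0    3    5   0  0 ]
  [  0   0    0    0   0  1 ]
R1 → -1·R1
  [ 1  4  36  58  -5  0 ]
  [ 0  0   6  10  -1  0 ]
  [ 0  0   3   5   0  0 ]
  [ 0  0   0   0   0  1 ]
R2 → 1/6·R2
  [ 1  4  36   58    -5  0 ]
  [ 0  0   1  5/3  -1/6  0 ]
  [ 0  0   3    5     0  0 ]
  [ 0  0   0    0     0  1 ]
R3 → R3 − 3·R2
  [ 1  4  36   58    -5  0 ]
  [ 0  0   1  5/3  -1/6  0 ]
  [ 0  0   0    0   1/2  0 ]
  [ 0  0   0    0     0  1 ]
R3 → 2·R3
  [ 1  4  36   58    -5  0 ]
  [ 0  0   1  5/3  -1/6  0 ]
  [ 0  0   0    0     1  0 ]
  [ 0  0   0    0     0  1 ]
R2 → R2 + 1/6·R3
  [ 1  4  36   58  -5  0 ]
  [ 0  0   1  5/3   0  0 ]
  [ 0  0   0    0   1  0 ]
  [ 0  0   0    0   0  1 ]
R1 → R1 + 5·R3
  [ 1  4  36   58  0  0 ]
  [ 0  0   1  5/3  0  0 ]
  [ 0  0   0    0  1  0 ]
  [ 0  0   0    0  0  1 ]
R1 → R1 − 36·R2
  [ 1  4  0   -2  0  0 ]
  [ 0  0  1  5/3  0  0 ]
  [ 0  0  0    0  1  0 ]
  [ 0  0  0    0  0  1 ]
Pivot columns are the columns containing a leading 1.

0, 2, 4, 5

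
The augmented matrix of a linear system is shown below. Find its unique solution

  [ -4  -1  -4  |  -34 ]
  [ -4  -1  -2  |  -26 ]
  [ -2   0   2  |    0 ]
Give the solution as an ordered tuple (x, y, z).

r1 := -1/4·r1
r2 := r2 + 4·r1
r3 := r3 + 2·r1
r2 ↔ r3
r2 := 2·r2
r3 := 1/2·r3
r2 := r2 − 8·r3
r1 := r1 − r3
r1 := r1 − 1/4·r2
Reading off the last column: x = 4, y = 2, z = 4.

(4, 2, 4)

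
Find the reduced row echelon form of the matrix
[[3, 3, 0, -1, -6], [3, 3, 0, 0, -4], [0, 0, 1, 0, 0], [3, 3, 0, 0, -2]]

[[1, 1, 0, 0, 0], [0, 0, 1, 0, 0], [0, 0, 0, 1, 0], [0, 0, 0, 0, 1]]

Multiply R1 by 1/3.
Subtract 3 times R1 from R2.
Subtract 3 times R1 from R4.
Swap R2 and R3.
Subtract R3 from R4.
Multiply R4 by 1/2.
Subtract 2 times R4 from R3.
Add 2 times R4 to R1.
Add 1/3 times R3 to R1.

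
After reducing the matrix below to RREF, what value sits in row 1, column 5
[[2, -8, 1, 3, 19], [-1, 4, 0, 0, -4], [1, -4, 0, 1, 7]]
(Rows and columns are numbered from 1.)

R1 -> 1/2·R1
  [  1  -4  1/2  3/2  19/2 ]
  [ -1   4    0    0    -4 ]
  [  1  -4    0    1     7 ]
R2 -> R2 + R1
  [ 1  -4  1/2  3/2  19/2 ]
  [ 0   0  1/2  3/2  11/2 ]
  [ 1  -4    0    1     7 ]
R3 -> R3 − R1
  [ 1  -4   1/2   3/2  19/2 ]
  [ 0   0   1/2   3/2  11/2 ]
  [ 0   0  -1/2  -1/2  -5/2 ]
R2 -> 2·R2
  [ 1  -4   1/2   3/2  19/2 ]
  [ 0   0     1     3    11 ]
  [ 0   0  -1/2  -1/2  -5/2 ]
R3 -> R3 + 1/2·R2
  [ 1  -4  1/2  3/2  19/2 ]
  [ 0   0    1    3    11 ]
  [ 0   0    0    1     3 ]
R2 -> R2 − 3·R3
  [ 1  -4  1/2  3/2  19/2 ]
  [ 0   0    1    0     2 ]
  [ 0   0    0    1     3 ]
R1 -> R1 − 3/2·R3
  [ 1  -4  1/2  0  5 ]
  [ 0   0    1  0  2 ]
  [ 0   0    0  1  3 ]
R1 -> R1 − 1/2·R2
  [ 1  -4  0  0  4 ]
  [ 0   0  1  0  2 ]
  [ 0   0  0  1  3 ]

4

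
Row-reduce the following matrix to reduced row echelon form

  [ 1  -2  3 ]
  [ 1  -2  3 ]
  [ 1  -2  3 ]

[[1, -2, 3], [0, 0, 0], [0, 0, 0]]

Subtract ρ1 from ρ2.
  [ 1  -2  3 ]
  [ 0   0  0 ]
  [ 1  -2  3 ]
Subtract ρ1 from ρ3.
  [ 1  -2  3 ]
  [ 0   0  0 ]
  [ 0   0  0 ]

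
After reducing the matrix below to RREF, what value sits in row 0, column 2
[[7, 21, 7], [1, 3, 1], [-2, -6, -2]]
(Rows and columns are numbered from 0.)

1

r1 ← 1/7·r1
r2 ← r2 − r1
r3 ← r3 + 2·r1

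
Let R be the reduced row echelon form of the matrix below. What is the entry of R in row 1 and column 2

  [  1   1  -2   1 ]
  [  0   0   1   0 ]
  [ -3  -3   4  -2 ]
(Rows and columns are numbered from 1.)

r3 ← r3 + 3·r1
  [ 1  1  -2  1 ]
  [ 0  0   1  0 ]
  [ 0  0  -2  1 ]
r3 ← r3 + 2·r2
  [ 1  1  -2  1 ]
  [ 0  0   1  0 ]
  [ 0  0   0  1 ]
r1 ← r1 − r3
  [ 1  1  -2  0 ]
  [ 0  0   1  0 ]
  [ 0  0   0  1 ]
r1 ← r1 + 2·r2
  [ 1  1  0  0 ]
  [ 0  0  1  0 ]
  [ 0  0  0  1 ]

1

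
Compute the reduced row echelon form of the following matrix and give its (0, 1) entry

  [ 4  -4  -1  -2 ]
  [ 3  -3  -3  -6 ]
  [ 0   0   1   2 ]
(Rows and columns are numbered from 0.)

ρ1 → 1/4·ρ1
ρ2 → ρ2 − 3·ρ1
ρ2 → -4/9·ρ2
ρ3 → ρ3 − ρ2
ρ1 → ρ1 + 1/4·ρ2

-1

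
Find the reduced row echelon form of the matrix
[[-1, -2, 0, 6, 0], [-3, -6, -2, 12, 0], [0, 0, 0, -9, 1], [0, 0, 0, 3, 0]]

Multiply r1 by -1.
  [  1   2   0  -6  0 ]
  [ -3  -6  -2  12  0 ]
  [  0   0   0  -9  1 ]
  [  0   0   0   3  0 ]
Add 3 times r1 to r2.
  [ 1  2   0  -6  0 ]
  [ 0  0  -2  -6  0 ]
  [ 0  0   0  -9  1 ]
  [ 0  0   0   3  0 ]
Multiply r2 by -1/2.
  [ 1  2  0  -6  0 ]
  [ 0  0  1   3  0 ]
  [ 0  0  0  -9  1 ]
  [ 0  0  0   3  0 ]
Multiply r3 by -1/9.
  [ 1  2  0  -6     0 ]
  [ 0  0  1   3     0 ]
  [ 0  0  0   1  -1/9 ]
  [ 0  0  0   3     0 ]
Subtract 3 times r3 from r4.
  [ 1  2  0  -6     0 ]
  [ 0  0  1   3     0 ]
  [ 0  0  0   1  -1/9 ]
  [ 0  0  0   0   1/3 ]
Multiply r4 by 3.
  [ 1  2  0  -6     0 ]
  [ 0  0  1   3     0 ]
  [ 0  0  0   1  -1/9 ]
  [ 0  0  0   0     1 ]
Add 1/9 times r4 to r3.
  [ 1  2  0  -6  0 ]
  [ 0  0  1   3  0 ]
  [ 0  0  0   1  0 ]
  [ 0  0  0   0  1 ]
Subtract 3 times r3 from r2.
  [ 1  2  0  -6  0 ]
  [ 0  0  1   0  0 ]
  [ 0  0  0   1  0 ]
  [ 0  0  0   0  1 ]
Add 6 times r3 to r1.
  [ 1  2  0  0  0 ]
  [ 0  0  1  0  0 ]
  [ 0  0  0  1  0 ]
  [ 0  0  0  0  1 ]

[[1, 2, 0, 0, 0], [0, 0, 1, 0, 0], [0, 0, 0, 1, 0], [0, 0, 0, 0, 1]]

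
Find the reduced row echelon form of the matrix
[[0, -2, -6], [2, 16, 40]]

[[1, 0, -4], [0, 1, 3]]

Swap R1 and R2.
  [ 2  16  40 ]
  [ 0  -2  -6 ]
Multiply R1 by 1/2.
  [ 1   8  20 ]
  [ 0  -2  -6 ]
Multiply R2 by -1/2.
  [ 1  8  20 ]
  [ 0  1   3 ]
Subtract 8 times R2 from R1.
  [ 1  0  -4 ]
  [ 0  1   3 ]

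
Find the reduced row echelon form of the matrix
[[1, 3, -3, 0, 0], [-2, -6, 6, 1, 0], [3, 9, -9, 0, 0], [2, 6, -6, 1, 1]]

r2 := r2 + 2·r1
  [ 1  3  -3  0  0 ]
  [ 0  0   0  1  0 ]
  [ 3  9  -9  0  0 ]
  [ 2  6  -6  1  1 ]
r3 := r3 − 3·r1
  [ 1  3  -3  0  0 ]
  [ 0  0   0  1  0 ]
  [ 0  0   0  0  0 ]
  [ 2  6  -6  1  1 ]
r4 := r4 − 2·r1
  [ 1  3  -3  0  0 ]
  [ 0  0   0  1  0 ]
  [ 0  0   0  0  0 ]
  [ 0  0   0  1  1 ]
r4 := r4 − r2
  [ 1  3  -3  0  0 ]
  [ 0  0   0  1  0 ]
  [ 0  0   0  0  0 ]
  [ 0  0   0  0  1 ]
r3 <-> r4
  [ 1  3  -3  0  0 ]
  [ 0  0   0  1  0 ]
  [ 0  0   0  0  1 ]
  [ 0  0   0  0  0 ]

[[1, 3, -3, 0, 0], [0, 0, 0, 1, 0], [0, 0, 0, 0, 1], [0, 0, 0, 0, 0]]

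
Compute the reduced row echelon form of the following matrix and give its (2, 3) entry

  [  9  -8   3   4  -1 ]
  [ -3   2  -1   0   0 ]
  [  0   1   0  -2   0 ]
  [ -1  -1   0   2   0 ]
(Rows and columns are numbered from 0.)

Multiply ρ1 by 1/9.
  [  1  -8/9  1/3  4/9  -1/9 ]
  [ -3     2   -1    0     0 ]
  [  0     1    0   -2     0 ]
  [ -1    -1    0    2     0 ]
Add 3 times ρ1 to ρ2.
  [  1  -8/9  1/3  4/9  -1/9 ]
  [  0  -2/3    0  4/3  -1/3 ]
  [  0     1    0   -2     0 ]
  [ -1    -1    0    2     0 ]
Add ρ1 to ρ4.
  [ 1   -8/9  1/3   4/9  -1/9 ]
  [ 0   -2/3    0   4/3  -1/3 ]
  [ 0      1    0    -2     0 ]
  [ 0  -17/9  1/3  22/9  -1/9 ]
Multiply ρ2 by -3/2.
  [ 1   -8/9  1/3   4/9  -1/9 ]
  [ 0      1    0    -2   1/2 ]
  [ 0      1    0    -2     0 ]
  [ 0  -17/9  1/3  22/9  -1/9 ]
Subtract ρ2 from ρ3.
  [ 1   -8/9  1/3   4/9  -1/9 ]
  [ 0      1    0    -2   1/2 ]
  [ 0      0    0     0  -1/2 ]
  [ 0  -17/9  1/3  22/9  -1/9 ]
Add 17/9 times ρ2 to ρ4.
  [ 1  -8/9  1/3   4/9  -1/9 ]
  [ 0     1    0    -2   1/2 ]
  [ 0     0    0     0  -1/2 ]
  [ 0     0  1/3  -4/3   5/6 ]
Swap ρ3 and ρ4.
  [ 1  -8/9  1/3   4/9  -1/9 ]
  [ 0     1    0    -2   1/2 ]
  [ 0     0  1/3  -4/3   5/6 ]
  [ 0     0    0     0  -1/2 ]
Multiply ρ3 by 3.
  [ 1  -8/9  1/3  4/9  -1/9 ]
  [ 0     1    0   -2   1/2 ]
  [ 0     0    1   -4   5/2 ]
  [ 0     0    0    0  -1/2 ]
Multiply ρ4 by -2.
  [ 1  -8/9  1/3  4/9  -1/9 ]
  [ 0     1    0   -2   1/2 ]
  [ 0     0    1   -4   5/2 ]
  [ 0     0    0    0     1 ]
Subtract 5/2 times ρ4 from ρ3.
  [ 1  -8/9  1/3  4/9  -1/9 ]
  [ 0     1    0   -2   1/2 ]
  [ 0     0    1   -4     0 ]
  [ 0     0    0    0     1 ]
Subtract 1/2 times ρ4 from ρ2.
  [ 1  -8/9  1/3  4/9  -1/9 ]
  [ 0     1    0   -2     0 ]
  [ 0     0    1   -4     0 ]
  [ 0     0    0    0     1 ]
Add 1/9 times ρ4 to ρ1.
  [ 1  -8/9  1/3  4/9  0 ]
  [ 0     1    0   -2  0 ]
  [ 0     0    1   -4  0 ]
  [ 0     0    0    0  1 ]
Subtract 1/3 times ρ3 from ρ1.
  [ 1  -8/9  0  16/9  0 ]
  [ 0     1  0    -2  0 ]
  [ 0     0  1    -4  0 ]
  [ 0     0  0     0  1 ]
Add 8/9 times ρ2 to ρ1.
  [ 1  0  0   0  0 ]
  [ 0  1  0  -2  0 ]
  [ 0  0  1  -4  0 ]
  [ 0  0  0   0  1 ]

-4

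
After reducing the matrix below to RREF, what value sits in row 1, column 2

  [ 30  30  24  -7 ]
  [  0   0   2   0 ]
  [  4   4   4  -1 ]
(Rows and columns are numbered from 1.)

1

R1 → 1/30·R1
  [ 1  1  4/5  -7/30 ]
  [ 0  0    2      0 ]
  [ 4  4    4     -1 ]
R3 → R3 − 4·R1
  [ 1  1  4/5  -7/30 ]
  [ 0  0    2      0 ]
  [ 0  0  4/5  -1/15 ]
R2 → 1/2·R2
  [ 1  1  4/5  -7/30 ]
  [ 0  0    1      0 ]
  [ 0  0  4/5  -1/15 ]
R3 → R3 − 4/5·R2
  [ 1  1  4/5  -7/30 ]
  [ 0  0    1      0 ]
  [ 0  0    0  -1/15 ]
R3 → -15·R3
  [ 1  1  4/5  -7/30 ]
  [ 0  0    1      0 ]
  [ 0  0    0      1 ]
R1 → R1 + 7/30·R3
  [ 1  1  4/5  0 ]
  [ 0  0    1  0 ]
  [ 0  0    0  1 ]
R1 → R1 − 4/5·R2
  [ 1  1  0  0 ]
  [ 0  0  1  0 ]
  [ 0  0  0  1 ]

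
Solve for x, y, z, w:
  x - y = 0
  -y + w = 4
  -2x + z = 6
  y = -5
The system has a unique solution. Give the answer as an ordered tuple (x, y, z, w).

(-5, -5, -4, -1)

Form the augmented matrix and row-reduce:
  [  1  -1  0  0  |   0 ]
  [  0  -1  0  1  |   4 ]
  [ -2   0  1  0  |   6 ]
  [  0   1  0  0  |  -5 ]
R3 → R3 + 2·R1
R2 → -1·R2
R3 → R3 + 2·R2
R4 → R4 − R2
R3 → R3 + 2·R4
R2 → R2 + R4
R1 → R1 + R2
Reading off the last column: x = -5, y = -5, z = -4, w = -1.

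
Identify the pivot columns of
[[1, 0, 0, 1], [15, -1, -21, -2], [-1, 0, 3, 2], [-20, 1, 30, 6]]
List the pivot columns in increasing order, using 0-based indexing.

Subtract 15 times ρ1 from ρ2.
  [   1   0    0    1 ]
  [   0  -1  -21  -17 ]
  [  -1   0    3    2 ]
  [ -20   1   30    6 ]
Add ρ1 to ρ3.
  [   1   0    0    1 ]
  [   0  -1  -21  -17 ]
  [   0   0    3    3 ]
  [ -20   1   30    6 ]
Add 20 times ρ1 to ρ4.
  [ 1   0    0    1 ]
  [ 0  -1  -21  -17 ]
  [ 0   0    3    3 ]
  [ 0   1   30   26 ]
Multiply ρ2 by -1.
  [ 1  0   0   1 ]
  [ 0  1  21  17 ]
  [ 0  0   3   3 ]
  [ 0  1  30  26 ]
Subtract ρ2 from ρ4.
  [ 1  0   0   1 ]
  [ 0  1  21  17 ]
  [ 0  0   3   3 ]
  [ 0  0   9   9 ]
Multiply ρ3 by 1/3.
  [ 1  0   0   1 ]
  [ 0  1  21  17 ]
  [ 0  0   1   1 ]
  [ 0  0   9   9 ]
Subtract 9 times ρ3 from ρ4.
  [ 1  0   0   1 ]
  [ 0  1  21  17 ]
  [ 0  0   1   1 ]
  [ 0  0   0   0 ]
Subtract 21 times ρ3 from ρ2.
  [ 1  0  0   1 ]
  [ 0  1  0  -4 ]
  [ 0  0  1   1 ]
  [ 0  0  0   0 ]
Pivot columns are the columns containing a leading 1.

0, 1, 2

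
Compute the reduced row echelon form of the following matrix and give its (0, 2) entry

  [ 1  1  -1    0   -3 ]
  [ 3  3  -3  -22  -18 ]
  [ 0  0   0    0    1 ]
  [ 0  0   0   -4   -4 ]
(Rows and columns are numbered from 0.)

-1

r2 := r2 − 3·r1
  [ 1  1  -1    0  -3 ]
  [ 0  0   0  -22  -9 ]
  [ 0  0   0    0   1 ]
  [ 0  0   0   -4  -4 ]
r2 := -1/22·r2
  [ 1  1  -1   0    -3 ]
  [ 0  0   0   1  9/22 ]
  [ 0  0   0   0     1 ]
  [ 0  0   0  -4    -4 ]
r4 := r4 + 4·r2
  [ 1  1  -1  0      -3 ]
  [ 0  0   0  1    9/22 ]
  [ 0  0   0  0       1 ]
  [ 0  0   0  0  -26/11 ]
r4 := r4 + 26/11·r3
  [ 1  1  -1  0    -3 ]
  [ 0  0   0  1  9/22 ]
  [ 0  0   0  0     1 ]
  [ 0  0   0  0     0 ]
r2 := r2 − 9/22·r3
  [ 1  1  -1  0  -3 ]
  [ 0  0   0  1   0 ]
  [ 0  0   0  0   1 ]
  [ 0  0   0  0   0 ]
r1 := r1 + 3·r3
  [ 1  1  -1  0  0 ]
  [ 0  0   0  1  0 ]
  [ 0  0   0  0  1 ]
  [ 0  0   0  0  0 ]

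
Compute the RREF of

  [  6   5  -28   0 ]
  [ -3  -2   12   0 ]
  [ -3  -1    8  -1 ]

[[1, 0, -4/3, 0], [0, 1, -4, 0], [0, 0, 0, 1]]

r1 ← 1/6·r1
r2 ← r2 + 3·r1
r3 ← r3 + 3·r1
r2 ← 2·r2
r3 ← r3 − 3/2·r2
r3 ← -1·r3
r1 ← r1 − 5/6·r2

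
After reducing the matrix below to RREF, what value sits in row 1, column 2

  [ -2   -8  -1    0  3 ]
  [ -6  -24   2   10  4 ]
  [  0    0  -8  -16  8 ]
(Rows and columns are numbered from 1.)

4

R1 := -1/2·R1
  [  1    4  1/2    0  -3/2 ]
  [ -6  -24    2   10     4 ]
  [  0    0   -8  -16     8 ]
R2 := R2 + 6·R1
  [ 1  4  1/2    0  -3/2 ]
  [ 0  0    5   10    -5 ]
  [ 0  0   -8  -16     8 ]
R2 := 1/5·R2
  [ 1  4  1/2    0  -3/2 ]
  [ 0  0    1    2    -1 ]
  [ 0  0   -8  -16     8 ]
R3 := R3 + 8·R2
  [ 1  4  1/2  0  -3/2 ]
  [ 0  0    1  2    -1 ]
  [ 0  0    0  0     0 ]
R1 := R1 − 1/2·R2
  [ 1  4  0  -1  -1 ]
  [ 0  0  1   2  -1 ]
  [ 0  0  0   0   0 ]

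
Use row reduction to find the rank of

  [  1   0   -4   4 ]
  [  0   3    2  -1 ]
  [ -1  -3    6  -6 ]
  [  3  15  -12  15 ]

rank = 4

R3 ← R3 + R1
  [ 1   0   -4   4 ]
  [ 0   3    2  -1 ]
  [ 0  -3    2  -2 ]
  [ 3  15  -12  15 ]
R4 ← R4 − 3·R1
  [ 1   0  -4   4 ]
  [ 0   3   2  -1 ]
  [ 0  -3   2  -2 ]
  [ 0  15   0   3 ]
R2 ← 1/3·R2
  [ 1   0   -4     4 ]
  [ 0   1  2/3  -1/3 ]
  [ 0  -3    2    -2 ]
  [ 0  15    0     3 ]
R3 ← R3 + 3·R2
  [ 1   0   -4     4 ]
  [ 0   1  2/3  -1/3 ]
  [ 0   0    4    -3 ]
  [ 0  15    0     3 ]
R4 ← R4 − 15·R2
  [ 1  0   -4     4 ]
  [ 0  1  2/3  -1/3 ]
  [ 0  0    4    -3 ]
  [ 0  0  -10     8 ]
R3 ← 1/4·R3
  [ 1  0   -4     4 ]
  [ 0  1  2/3  -1/3 ]
  [ 0  0    1  -3/4 ]
  [ 0  0  -10     8 ]
R4 ← R4 + 10·R3
  [ 1  0   -4     4 ]
  [ 0  1  2/3  -1/3 ]
  [ 0  0    1  -3/4 ]
  [ 0  0    0   1/2 ]
R4 ← 2·R4
  [ 1  0   -4     4 ]
  [ 0  1  2/3  -1/3 ]
  [ 0  0    1  -3/4 ]
  [ 0  0    0     1 ]
R3 ← R3 + 3/4·R4
  [ 1  0   -4     4 ]
  [ 0  1  2/3  -1/3 ]
  [ 0  0    1     0 ]
  [ 0  0    0     1 ]
R2 ← R2 + 1/3·R4
  [ 1  0   -4  4 ]
  [ 0  1  2/3  0 ]
  [ 0  0    1  0 ]
  [ 0  0    0  1 ]
R1 ← R1 − 4·R4
  [ 1  0   -4  0 ]
  [ 0  1  2/3  0 ]
  [ 0  0    1  0 ]
  [ 0  0    0  1 ]
R2 ← R2 − 2/3·R3
  [ 1  0  -4  0 ]
  [ 0  1   0  0 ]
  [ 0  0   1  0 ]
  [ 0  0   0  1 ]
R1 ← R1 + 4·R3
  [ 1  0  0  0 ]
  [ 0  1  0  0 ]
  [ 0  0  1  0 ]
  [ 0  0  0  1 ]
The reduced form has 4 nonzero rows.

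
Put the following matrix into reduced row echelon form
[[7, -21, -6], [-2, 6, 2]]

[[1, -3, 0], [0, 0, 1]]

Multiply R1 by 1/7.
  [  1  -3  -6/7 ]
  [ -2   6     2 ]
Add 2 times R1 to R2.
  [ 1  -3  -6/7 ]
  [ 0   0   2/7 ]
Multiply R2 by 7/2.
  [ 1  -3  -6/7 ]
  [ 0   0     1 ]
Add 6/7 times R2 to R1.
  [ 1  -3  0 ]
  [ 0   0  1 ]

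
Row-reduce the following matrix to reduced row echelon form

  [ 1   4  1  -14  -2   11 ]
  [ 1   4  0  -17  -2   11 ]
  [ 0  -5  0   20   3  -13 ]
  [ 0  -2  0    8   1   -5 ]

R2 → R2 − R1
  [ 1   4   1  -14  -2   11 ]
  [ 0   0  -1   -3   0    0 ]
  [ 0  -5   0   20   3  -13 ]
  [ 0  -2   0    8   1   -5 ]
R2 <=> R3
  [ 1   4   1  -14  -2   11 ]
  [ 0  -5   0   20   3  -13 ]
  [ 0   0  -1   -3   0    0 ]
  [ 0  -2   0    8   1   -5 ]
R2 → -1/5·R2
  [ 1   4   1  -14    -2    11 ]
  [ 0   1   0   -4  -3/5  13/5 ]
  [ 0   0  -1   -3     0     0 ]
  [ 0  -2   0    8     1    -5 ]
R4 → R4 + 2·R2
  [ 1  4   1  -14    -2    11 ]
  [ 0  1   0   -4  -3/5  13/5 ]
  [ 0  0  -1   -3     0     0 ]
  [ 0  0   0    0  -1/5   1/5 ]
R3 → -1·R3
  [ 1  4  1  -14    -2    11 ]
  [ 0  1  0   -4  -3/5  13/5 ]
  [ 0  0  1    3     0     0 ]
  [ 0  0  0    0  -1/5   1/5 ]
R4 → -5·R4
  [ 1  4  1  -14    -2    11 ]
  [ 0  1  0   -4  -3/5  13/5 ]
  [ 0  0  1    3     0     0 ]
  [ 0  0  0    0     1    -1 ]
R2 → R2 + 3/5·R4
  [ 1  4  1  -14  -2  11 ]
  [ 0  1  0   -4   0   2 ]
  [ 0  0  1    3   0   0 ]
  [ 0  0  0    0   1  -1 ]
R1 → R1 + 2·R4
  [ 1  4  1  -14  0   9 ]
  [ 0  1  0   -4  0   2 ]
  [ 0  0  1    3  0   0 ]
  [ 0  0  0    0  1  -1 ]
R1 → R1 − R3
  [ 1  4  0  -17  0   9 ]
  [ 0  1  0   -4  0   2 ]
  [ 0  0  1    3  0   0 ]
  [ 0  0  0    0  1  -1 ]
R1 → R1 − 4·R2
  [ 1  0  0  -1  0   1 ]
  [ 0  1  0  -4  0   2 ]
  [ 0  0  1   3  0   0 ]
  [ 0  0  0   0  1  -1 ]

[[1, 0, 0, -1, 0, 1], [0, 1, 0, -4, 0, 2], [0, 0, 1, 3, 0, 0], [0, 0, 0, 0, 1, -1]]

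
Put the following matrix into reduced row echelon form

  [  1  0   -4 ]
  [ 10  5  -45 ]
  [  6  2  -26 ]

[[1, 0, -4], [0, 1, -1], [0, 0, 0]]

ρ2 ← ρ2 − 10·ρ1
  [ 1  0   -4 ]
  [ 0  5   -5 ]
  [ 6  2  -26 ]
ρ3 ← ρ3 − 6·ρ1
  [ 1  0  -4 ]
  [ 0  5  -5 ]
  [ 0  2  -2 ]
ρ2 ← 1/5·ρ2
  [ 1  0  -4 ]
  [ 0  1  -1 ]
  [ 0  2  -2 ]
ρ3 ← ρ3 − 2·ρ2
  [ 1  0  -4 ]
  [ 0  1  -1 ]
  [ 0  0   0 ]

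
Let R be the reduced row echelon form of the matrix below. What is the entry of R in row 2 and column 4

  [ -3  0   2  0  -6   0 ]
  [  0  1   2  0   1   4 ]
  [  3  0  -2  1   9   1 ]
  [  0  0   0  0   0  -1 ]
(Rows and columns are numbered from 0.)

3

Multiply R1 by -1/3.
  [ 1  0  -2/3  0  2   0 ]
  [ 0  1     2  0  1   4 ]
  [ 3  0    -2  1  9   1 ]
  [ 0  0     0  0  0  -1 ]
Subtract 3 times R1 from R3.
  [ 1  0  -2/3  0  2   0 ]
  [ 0  1     2  0  1   4 ]
  [ 0  0     0  1  3   1 ]
  [ 0  0     0  0  0  -1 ]
Multiply R4 by -1.
  [ 1  0  -2/3  0  2  0 ]
  [ 0  1     2  0  1  4 ]
  [ 0  0     0  1  3  1 ]
  [ 0  0     0  0  0  1 ]
Subtract R4 from R3.
  [ 1  0  -2/3  0  2  0 ]
  [ 0  1     2  0  1  4 ]
  [ 0  0     0  1  3  0 ]
  [ 0  0     0  0  0  1 ]
Subtract 4 times R4 from R2.
  [ 1  0  -2/3  0  2  0 ]
  [ 0  1     2  0  1  0 ]
  [ 0  0     0  1  3  0 ]
  [ 0  0     0  0  0  1 ]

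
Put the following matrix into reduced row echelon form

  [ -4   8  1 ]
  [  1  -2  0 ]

ρ1 → -1/4·ρ1
  [ 1  -2  -1/4 ]
  [ 1  -2     0 ]
ρ2 → ρ2 − ρ1
  [ 1  -2  -1/4 ]
  [ 0   0   1/4 ]
ρ2 → 4·ρ2
  [ 1  -2  -1/4 ]
  [ 0   0     1 ]
ρ1 → ρ1 + 1/4·ρ2
  [ 1  -2  0 ]
  [ 0   0  1 ]

[[1, -2, 0], [0, 0, 1]]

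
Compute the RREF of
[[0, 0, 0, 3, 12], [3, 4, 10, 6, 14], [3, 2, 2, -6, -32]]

R1 ↔ R2
  [ 3  4  10   6   14 ]
  [ 0  0   0   3   12 ]
  [ 3  2   2  -6  -32 ]
R1 ← 1/3·R1
  [ 1  4/3  10/3   2  14/3 ]
  [ 0    0     0   3    12 ]
  [ 3    2     2  -6   -32 ]
R3 ← R3 − 3·R1
  [ 1  4/3  10/3    2  14/3 ]
  [ 0    0     0    3    12 ]
  [ 0   -2    -8  -12   -46 ]
R2 ↔ R3
  [ 1  4/3  10/3    2  14/3 ]
  [ 0   -2    -8  -12   -46 ]
  [ 0    0     0    3    12 ]
R2 ← -1/2·R2
  [ 1  4/3  10/3  2  14/3 ]
  [ 0    1     4  6    23 ]
  [ 0    0     0  3    12 ]
R3 ← 1/3·R3
  [ 1  4/3  10/3  2  14/3 ]
  [ 0    1     4  6    23 ]
  [ 0    0     0  1     4 ]
R2 ← R2 − 6·R3
  [ 1  4/3  10/3  2  14/3 ]
  [ 0    1     4  0    -1 ]
  [ 0    0     0  1     4 ]
R1 ← R1 − 2·R3
  [ 1  4/3  10/3  0  -10/3 ]
  [ 0    1     4  0     -1 ]
  [ 0    0     0  1      4 ]
R1 ← R1 − 4/3·R2
  [ 1  0  -2  0  -2 ]
  [ 0  1   4  0  -1 ]
  [ 0  0   0  1   4 ]

[[1, 0, -2, 0, -2], [0, 1, 4, 0, -1], [0, 0, 0, 1, 4]]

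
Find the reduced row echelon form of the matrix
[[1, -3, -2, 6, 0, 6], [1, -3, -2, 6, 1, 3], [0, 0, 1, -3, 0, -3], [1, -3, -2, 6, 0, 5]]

Subtract r1 from r2.
Subtract r1 from r4.
Swap r2 and r3.
Multiply r4 by -1.
Add 3 times r4 to r3.
Add 3 times r4 to r2.
Subtract 6 times r4 from r1.
Add 2 times r2 to r1.

[[1, -3, 0, 0, 0, 0], [0, 0, 1, -3, 0, 0], [0, 0, 0, 0, 1, 0], [0, 0, 0, 0, 0, 1]]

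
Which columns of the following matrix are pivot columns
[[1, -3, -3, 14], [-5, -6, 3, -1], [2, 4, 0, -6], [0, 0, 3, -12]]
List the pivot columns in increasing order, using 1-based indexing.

r2 := r2 + 5·r1
r3 := r3 − 2·r1
r2 := -1/21·r2
r3 := r3 − 10·r2
r3 := 7/2·r3
r4 := r4 − 3·r3
r2 := r2 − 4/7·r3
r1 := r1 + 3·r3
r1 := r1 + 3·r2
Pivot columns are the columns containing a leading 1.

1, 2, 3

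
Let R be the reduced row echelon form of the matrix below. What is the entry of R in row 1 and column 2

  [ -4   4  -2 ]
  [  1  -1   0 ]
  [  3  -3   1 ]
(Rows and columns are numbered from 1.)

-1

ρ1 := -1/4·ρ1
  [ 1  -1  1/2 ]
  [ 1  -1    0 ]
  [ 3  -3    1 ]
ρ2 := ρ2 − ρ1
  [ 1  -1   1/2 ]
  [ 0   0  -1/2 ]
  [ 3  -3     1 ]
ρ3 := ρ3 − 3·ρ1
  [ 1  -1   1/2 ]
  [ 0   0  -1/2 ]
  [ 0   0  -1/2 ]
ρ2 := -2·ρ2
  [ 1  -1   1/2 ]
  [ 0   0     1 ]
  [ 0   0  -1/2 ]
ρ3 := ρ3 + 1/2·ρ2
  [ 1  -1  1/2 ]
  [ 0   0    1 ]
  [ 0   0    0 ]
ρ1 := ρ1 − 1/2·ρ2
  [ 1  -1  0 ]
  [ 0   0  1 ]
  [ 0   0  0 ]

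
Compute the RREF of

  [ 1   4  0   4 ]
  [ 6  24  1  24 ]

R2 → R2 − 6·R1
  [ 1  4  0  4 ]
  [ 0  0  1  0 ]

[[1, 4, 0, 4], [0, 0, 1, 0]]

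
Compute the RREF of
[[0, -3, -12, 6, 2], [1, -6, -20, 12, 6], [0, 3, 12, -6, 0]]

[[1, 0, 4, 0, 0], [0, 1, 4, -2, 0], [0, 0, 0, 0, 1]]

R1 <-> R2
  [ 1  -6  -20  12  6 ]
  [ 0  -3  -12   6  2 ]
  [ 0   3   12  -6  0 ]
R2 := -1/3·R2
  [ 1  -6  -20  12     6 ]
  [ 0   1    4  -2  -2/3 ]
  [ 0   3   12  -6     0 ]
R3 := R3 − 3·R2
  [ 1  -6  -20  12     6 ]
  [ 0   1    4  -2  -2/3 ]
  [ 0   0    0   0     2 ]
R3 := 1/2·R3
  [ 1  -6  -20  12     6 ]
  [ 0   1    4  -2  -2/3 ]
  [ 0   0    0   0     1 ]
R2 := R2 + 2/3·R3
  [ 1  -6  -20  12  6 ]
  [ 0   1    4  -2  0 ]
  [ 0   0    0   0  1 ]
R1 := R1 − 6·R3
  [ 1  -6  -20  12  0 ]
  [ 0   1    4  -2  0 ]
  [ 0   0    0   0  1 ]
R1 := R1 + 6·R2
  [ 1  0  4   0  0 ]
  [ 0  1  4  -2  0 ]
  [ 0  0  0   0  1 ]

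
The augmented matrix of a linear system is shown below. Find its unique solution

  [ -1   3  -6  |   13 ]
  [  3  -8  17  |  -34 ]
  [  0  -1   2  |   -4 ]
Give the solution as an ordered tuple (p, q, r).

ρ1 -> -1·ρ1
  [ 1  -3   6  |  -13 ]
  [ 3  -8  17  |  -34 ]
  [ 0  -1   2  |   -4 ]
ρ2 -> ρ2 − 3·ρ1
  [ 1  -3   6  |  -13 ]
  [ 0   1  -1  |    5 ]
  [ 0  -1   2  |   -4 ]
ρ3 -> ρ3 + ρ2
  [ 1  -3   6  |  -13 ]
  [ 0   1  -1  |    5 ]
  [ 0   0   1  |    1 ]
ρ2 -> ρ2 + ρ3
  [ 1  -3  6  |  -13 ]
  [ 0   1  0  |    6 ]
  [ 0   0  1  |    1 ]
ρ1 -> ρ1 − 6·ρ3
  [ 1  -3  0  |  -19 ]
  [ 0   1  0  |    6 ]
  [ 0   0  1  |    1 ]
ρ1 -> ρ1 + 3·ρ2
  [ 1  0  0  |  -1 ]
  [ 0  1  0  |   6 ]
  [ 0  0  1  |   1 ]
Reading off the last column: p = -1, q = 6, r = 1.

(-1, 6, 1)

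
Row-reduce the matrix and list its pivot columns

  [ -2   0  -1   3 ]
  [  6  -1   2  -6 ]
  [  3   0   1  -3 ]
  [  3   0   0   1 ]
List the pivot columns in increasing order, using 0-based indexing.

0, 1, 2, 3

R1 -> -1/2·R1
  [ 1   0  1/2  -3/2 ]
  [ 6  -1    2    -6 ]
  [ 3   0    1    -3 ]
  [ 3   0    0     1 ]
R2 -> R2 − 6·R1
  [ 1   0  1/2  -3/2 ]
  [ 0  -1   -1     3 ]
  [ 3   0    1    -3 ]
  [ 3   0    0     1 ]
R3 -> R3 − 3·R1
  [ 1   0   1/2  -3/2 ]
  [ 0  -1    -1     3 ]
  [ 0   0  -1/2   3/2 ]
  [ 3   0     0     1 ]
R4 -> R4 − 3·R1
  [ 1   0   1/2  -3/2 ]
  [ 0  -1    -1     3 ]
  [ 0   0  -1/2   3/2 ]
  [ 0   0  -3/2  11/2 ]
R2 -> -1·R2
  [ 1  0   1/2  -3/2 ]
  [ 0  1     1    -3 ]
  [ 0  0  -1/2   3/2 ]
  [ 0  0  -3/2  11/2 ]
R3 -> -2·R3
  [ 1  0   1/2  -3/2 ]
  [ 0  1     1    -3 ]
  [ 0  0     1    -3 ]
  [ 0  0  -3/2  11/2 ]
R4 -> R4 + 3/2·R3
  [ 1  0  1/2  -3/2 ]
  [ 0  1    1    -3 ]
  [ 0  0    1    -3 ]
  [ 0  0    0     1 ]
R3 -> R3 + 3·R4
  [ 1  0  1/2  -3/2 ]
  [ 0  1    1    -3 ]
  [ 0  0    1     0 ]
  [ 0  0    0     1 ]
R2 -> R2 + 3·R4
  [ 1  0  1/2  -3/2 ]
  [ 0  1    1     0 ]
  [ 0  0    1     0 ]
  [ 0  0    0     1 ]
R1 -> R1 + 3/2·R4
  [ 1  0  1/2  0 ]
  [ 0  1    1  0 ]
  [ 0  0    1  0 ]
  [ 0  0    0  1 ]
R2 -> R2 − R3
  [ 1  0  1/2  0 ]
  [ 0  1    0  0 ]
  [ 0  0    1  0 ]
  [ 0  0    0  1 ]
R1 -> R1 − 1/2·R3
  [ 1  0  0  0 ]
  [ 0  1  0  0 ]
  [ 0  0  1  0 ]
  [ 0  0  0  1 ]
Pivot columns are the columns containing a leading 1.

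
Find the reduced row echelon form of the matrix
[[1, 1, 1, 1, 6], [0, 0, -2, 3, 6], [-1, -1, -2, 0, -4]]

[[1, 1, 0, 0, 4], [0, 0, 1, 0, 0], [0, 0, 0, 1, 2]]

R3 → R3 + R1
  [ 1  1   1  1  6 ]
  [ 0  0  -2  3  6 ]
  [ 0  0  -1  1  2 ]
R2 → -1/2·R2
  [ 1  1   1     1   6 ]
  [ 0  0   1  -3/2  -3 ]
  [ 0  0  -1     1   2 ]
R3 → R3 + R2
  [ 1  1  1     1   6 ]
  [ 0  0  1  -3/2  -3 ]
  [ 0  0  0  -1/2  -1 ]
R3 → -2·R3
  [ 1  1  1     1   6 ]
  [ 0  0  1  -3/2  -3 ]
  [ 0  0  0     1   2 ]
R2 → R2 + 3/2·R3
  [ 1  1  1  1  6 ]
  [ 0  0  1  0  0 ]
  [ 0  0  0  1  2 ]
R1 → R1 − R3
  [ 1  1  1  0  4 ]
  [ 0  0  1  0  0 ]
  [ 0  0  0  1  2 ]
R1 → R1 − R2
  [ 1  1  0  0  4 ]
  [ 0  0  1  0  0 ]
  [ 0  0  0  1  2 ]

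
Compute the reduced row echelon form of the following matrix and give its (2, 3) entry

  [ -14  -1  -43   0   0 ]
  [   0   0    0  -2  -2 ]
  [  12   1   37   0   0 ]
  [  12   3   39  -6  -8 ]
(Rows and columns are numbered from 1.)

R1 ← -1/14·R1
  [  1  1/14  43/14   0   0 ]
  [  0     0      0  -2  -2 ]
  [ 12     1     37   0   0 ]
  [ 12     3     39  -6  -8 ]
R3 ← R3 − 12·R1
  [  1  1/14  43/14   0   0 ]
  [  0     0      0  -2  -2 ]
  [  0   1/7    1/7   0   0 ]
  [ 12     3     39  -6  -8 ]
R4 ← R4 − 12·R1
  [ 1  1/14  43/14   0   0 ]
  [ 0     0      0  -2  -2 ]
  [ 0   1/7    1/7   0   0 ]
  [ 0  15/7   15/7  -6  -8 ]
R2 <-> R3
  [ 1  1/14  43/14   0   0 ]
  [ 0   1/7    1/7   0   0 ]
  [ 0     0      0  -2  -2 ]
  [ 0  15/7   15/7  -6  -8 ]
R2 ← 7·R2
  [ 1  1/14  43/14   0   0 ]
  [ 0     1      1   0   0 ]
  [ 0     0      0  -2  -2 ]
  [ 0  15/7   15/7  -6  -8 ]
R4 ← R4 − 15/7·R2
  [ 1  1/14  43/14   0   0 ]
  [ 0     1      1   0   0 ]
  [ 0     0      0  -2  -2 ]
  [ 0     0      0  -6  -8 ]
R3 ← -1/2·R3
  [ 1  1/14  43/14   0   0 ]
  [ 0     1      1   0   0 ]
  [ 0     0      0   1   1 ]
  [ 0     0      0  -6  -8 ]
R4 ← R4 + 6·R3
  [ 1  1/14  43/14  0   0 ]
  [ 0     1      1  0   0 ]
  [ 0     0      0  1   1 ]
  [ 0     0      0  0  -2 ]
R4 ← -1/2·R4
  [ 1  1/14  43/14  0  0 ]
  [ 0     1      1  0  0 ]
  [ 0     0      0  1  1 ]
  [ 0     0      0  0  1 ]
R3 ← R3 − R4
  [ 1  1/14  43/14  0  0 ]
  [ 0     1      1  0  0 ]
  [ 0     0      0  1  0 ]
  [ 0     0      0  0  1 ]
R1 ← R1 − 1/14·R2
  [ 1  0  3  0  0 ]
  [ 0  1  1  0  0 ]
  [ 0  0  0  1  0 ]
  [ 0  0  0  0  1 ]

1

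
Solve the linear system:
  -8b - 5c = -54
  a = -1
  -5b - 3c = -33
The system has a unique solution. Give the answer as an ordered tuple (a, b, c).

Form the augmented matrix and row-reduce:
  [ 0  -8  -5  |  -54 ]
  [ 1   0   0  |   -1 ]
  [ 0  -5  -3  |  -33 ]
Swap R1 and R2.
  [ 1   0   0  |   -1 ]
  [ 0  -8  -5  |  -54 ]
  [ 0  -5  -3  |  -33 ]
Multiply R2 by -1/8.
  [ 1   0    0  |    -1 ]
  [ 0   1  5/8  |  27/4 ]
  [ 0  -5   -3  |   -33 ]
Add 5 times R2 to R3.
  [ 1  0    0  |    -1 ]
  [ 0  1  5/8  |  27/4 ]
  [ 0  0  1/8  |   3/4 ]
Multiply R3 by 8.
  [ 1  0    0  |    -1 ]
  [ 0  1  5/8  |  27/4 ]
  [ 0  0    1  |     6 ]
Subtract 5/8 times R3 from R2.
  [ 1  0  0  |  -1 ]
  [ 0  1  0  |   3 ]
  [ 0  0  1  |   6 ]
Reading off the last column: a = -1, b = 3, c = 6.

(-1, 3, 6)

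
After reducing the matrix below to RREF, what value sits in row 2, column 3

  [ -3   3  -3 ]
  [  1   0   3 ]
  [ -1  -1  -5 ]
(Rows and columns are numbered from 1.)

2

ρ1 -> -1/3·ρ1
  [  1  -1   1 ]
  [  1   0   3 ]
  [ -1  -1  -5 ]
ρ2 -> ρ2 − ρ1
  [  1  -1   1 ]
  [  0   1   2 ]
  [ -1  -1  -5 ]
ρ3 -> ρ3 + ρ1
  [ 1  -1   1 ]
  [ 0   1   2 ]
  [ 0  -2  -4 ]
ρ3 -> ρ3 + 2·ρ2
  [ 1  -1  1 ]
  [ 0   1  2 ]
  [ 0   0  0 ]
ρ1 -> ρ1 + ρ2
  [ 1  0  3 ]
  [ 0  1  2 ]
  [ 0  0  0 ]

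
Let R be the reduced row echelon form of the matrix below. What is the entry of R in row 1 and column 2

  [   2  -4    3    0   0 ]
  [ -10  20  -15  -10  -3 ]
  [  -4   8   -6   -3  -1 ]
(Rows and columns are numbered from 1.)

-2

Multiply R1 by 1/2.
  [   1  -2  3/2    0   0 ]
  [ -10  20  -15  -10  -3 ]
  [  -4   8   -6   -3  -1 ]
Add 10 times R1 to R2.
  [  1  -2  3/2    0   0 ]
  [  0   0    0  -10  -3 ]
  [ -4   8   -6   -3  -1 ]
Add 4 times R1 to R3.
  [ 1  -2  3/2    0   0 ]
  [ 0   0    0  -10  -3 ]
  [ 0   0    0   -3  -1 ]
Multiply R2 by -1/10.
  [ 1  -2  3/2   0     0 ]
  [ 0   0    0   1  3/10 ]
  [ 0   0    0  -3    -1 ]
Add 3 times R2 to R3.
  [ 1  -2  3/2  0      0 ]
  [ 0   0    0  1   3/10 ]
  [ 0   0    0  0  -1/10 ]
Multiply R3 by -10.
  [ 1  -2  3/2  0     0 ]
  [ 0   0    0  1  3/10 ]
  [ 0   0    0  0     1 ]
Subtract 3/10 times R3 from R2.
  [ 1  -2  3/2  0  0 ]
  [ 0   0    0  1  0 ]
  [ 0   0    0  0  1 ]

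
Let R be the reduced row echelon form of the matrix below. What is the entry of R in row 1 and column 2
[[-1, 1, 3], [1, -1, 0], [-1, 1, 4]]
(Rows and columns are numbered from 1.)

R1 := -1·R1
  [  1  -1  -3 ]
  [  1  -1   0 ]
  [ -1   1   4 ]
R2 := R2 − R1
  [  1  -1  -3 ]
  [  0   0   3 ]
  [ -1   1   4 ]
R3 := R3 + R1
  [ 1  -1  -3 ]
  [ 0   0   3 ]
  [ 0   0   1 ]
R2 := 1/3·R2
  [ 1  -1  -3 ]
  [ 0   0   1 ]
  [ 0   0   1 ]
R3 := R3 − R2
  [ 1  -1  -3 ]
  [ 0   0   1 ]
  [ 0   0   0 ]
R1 := R1 + 3·R2
  [ 1  -1  0 ]
  [ 0   0  1 ]
  [ 0   0  0 ]

-1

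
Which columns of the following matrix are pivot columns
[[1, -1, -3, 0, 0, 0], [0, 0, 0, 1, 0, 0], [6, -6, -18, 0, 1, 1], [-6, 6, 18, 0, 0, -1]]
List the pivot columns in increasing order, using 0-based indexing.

r3 → r3 − 6·r1
r4 → r4 + 6·r1
r4 → -1·r4
r3 → r3 − r4
Pivot columns are the columns containing a leading 1.

0, 3, 4, 5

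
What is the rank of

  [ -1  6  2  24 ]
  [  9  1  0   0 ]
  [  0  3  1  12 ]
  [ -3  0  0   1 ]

R1 := -1·R1
  [  1  -6  -2  -24 ]
  [  9   1   0    0 ]
  [  0   3   1   12 ]
  [ -3   0   0    1 ]
R2 := R2 − 9·R1
  [  1  -6  -2  -24 ]
  [  0  55  18  216 ]
  [  0   3   1   12 ]
  [ -3   0   0    1 ]
R4 := R4 + 3·R1
  [ 1   -6  -2  -24 ]
  [ 0   55  18  216 ]
  [ 0    3   1   12 ]
  [ 0  -18  -6  -71 ]
R2 := 1/55·R2
  [ 1   -6     -2     -24 ]
  [ 0    1  18/55  216/55 ]
  [ 0    3      1      12 ]
  [ 0  -18     -6     -71 ]
R3 := R3 − 3·R2
  [ 1   -6     -2     -24 ]
  [ 0    1  18/55  216/55 ]
  [ 0    0   1/55   12/55 ]
  [ 0  -18     -6     -71 ]
R4 := R4 + 18·R2
  [ 1  -6     -2     -24 ]
  [ 0   1  18/55  216/55 ]
  [ 0   0   1/55   12/55 ]
  [ 0   0  -6/55  -17/55 ]
R3 := 55·R3
  [ 1  -6     -2     -24 ]
  [ 0   1  18/55  216/55 ]
  [ 0   0      1      12 ]
  [ 0   0  -6/55  -17/55 ]
R4 := R4 + 6/55·R3
  [ 1  -6     -2     -24 ]
  [ 0   1  18/55  216/55 ]
  [ 0   0      1      12 ]
  [ 0   0      0       1 ]
R3 := R3 − 12·R4
  [ 1  -6     -2     -24 ]
  [ 0   1  18/55  216/55 ]
  [ 0   0      1       0 ]
  [ 0   0      0       1 ]
R2 := R2 − 216/55·R4
  [ 1  -6     -2  -24 ]
  [ 0   1  18/55    0 ]
  [ 0   0      1    0 ]
  [ 0   0      0    1 ]
R1 := R1 + 24·R4
  [ 1  -6     -2  0 ]
  [ 0   1  18/55  0 ]
  [ 0   0      1  0 ]
  [ 0   0      0  1 ]
R2 := R2 − 18/55·R3
  [ 1  -6  -2  0 ]
  [ 0   1   0  0 ]
  [ 0   0   1  0 ]
  [ 0   0   0  1 ]
R1 := R1 + 2·R3
  [ 1  -6  0  0 ]
  [ 0   1  0  0 ]
  [ 0   0  1  0 ]
  [ 0   0  0  1 ]
R1 := R1 + 6·R2
  [ 1  0  0  0 ]
  [ 0  1  0  0 ]
  [ 0  0  1  0 ]
  [ 0  0  0  1 ]
The reduced form has 4 nonzero rows.

rank = 4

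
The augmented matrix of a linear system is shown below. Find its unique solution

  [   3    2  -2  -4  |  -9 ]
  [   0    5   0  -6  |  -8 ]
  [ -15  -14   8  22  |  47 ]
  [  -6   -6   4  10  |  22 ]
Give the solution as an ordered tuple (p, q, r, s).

R1 → 1/3·R1
  [   1  2/3  -2/3  -4/3  |  -3 ]
  [   0    5     0    -6  |  -8 ]
  [ -15  -14     8    22  |  47 ]
  [  -6   -6     4    10  |  22 ]
R3 → R3 + 15·R1
  [  1  2/3  -2/3  -4/3  |  -3 ]
  [  0    5     0    -6  |  -8 ]
  [  0   -4    -2     2  |   2 ]
  [ -6   -6     4    10  |  22 ]
R4 → R4 + 6·R1
  [ 1  2/3  -2/3  -4/3  |  -3 ]
  [ 0    5     0    -6  |  -8 ]
  [ 0   -4    -2     2  |   2 ]
  [ 0   -2     0     2  |   4 ]
R2 → 1/5·R2
  [ 1  2/3  -2/3  -4/3  |    -3 ]
  [ 0    1     0  -6/5  |  -8/5 ]
  [ 0   -4    -2     2  |     2 ]
  [ 0   -2     0     2  |     4 ]
R3 → R3 + 4·R2
  [ 1  2/3  -2/3   -4/3  |     -3 ]
  [ 0    1     0   -6/5  |   -8/5 ]
  [ 0    0    -2  -14/5  |  -22/5 ]
  [ 0   -2     0      2  |      4 ]
R4 → R4 + 2·R2
  [ 1  2/3  -2/3   -4/3  |     -3 ]
  [ 0    1     0   -6/5  |   -8/5 ]
  [ 0    0    -2  -14/5  |  -22/5 ]
  [ 0    0     0   -2/5  |    4/5 ]
R3 → -1/2·R3
  [ 1  2/3  -2/3  -4/3  |    -3 ]
  [ 0    1     0  -6/5  |  -8/5 ]
  [ 0    0     1   7/5  |  11/5 ]
  [ 0    0     0  -2/5  |   4/5 ]
R4 → -5/2·R4
  [ 1  2/3  -2/3  -4/3  |    -3 ]
  [ 0    1     0  -6/5  |  -8/5 ]
  [ 0    0     1   7/5  |  11/5 ]
  [ 0    0     0     1  |    -2 ]
R3 → R3 − 7/5·R4
  [ 1  2/3  -2/3  -4/3  |    -3 ]
  [ 0    1     0  -6/5  |  -8/5 ]
  [ 0    0     1     0  |     5 ]
  [ 0    0     0     1  |    -2 ]
R2 → R2 + 6/5·R4
  [ 1  2/3  -2/3  -4/3  |  -3 ]
  [ 0    1     0     0  |  -4 ]
  [ 0    0     1     0  |   5 ]
  [ 0    0     0     1  |  -2 ]
R1 → R1 + 4/3·R4
  [ 1  2/3  -2/3  0  |  -17/3 ]
  [ 0    1     0  0  |     -4 ]
  [ 0    0     1  0  |      5 ]
  [ 0    0     0  1  |     -2 ]
R1 → R1 + 2/3·R3
  [ 1  2/3  0  0  |  -7/3 ]
  [ 0    1  0  0  |    -4 ]
  [ 0    0  1  0  |     5 ]
  [ 0    0  0  1  |    -2 ]
R1 → R1 − 2/3·R2
  [ 1  0  0  0  |  1/3 ]
  [ 0  1  0  0  |   -4 ]
  [ 0  0  1  0  |    5 ]
  [ 0  0  0  1  |   -2 ]
Reading off the last column: p = 1/3, q = -4, r = 5, s = -2.

(1/3, -4, 5, -2)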